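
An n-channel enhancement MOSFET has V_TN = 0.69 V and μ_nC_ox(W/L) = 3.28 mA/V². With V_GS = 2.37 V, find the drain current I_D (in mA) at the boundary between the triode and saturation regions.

I_D = 4.63 mA

At the boundary V_DS = V_ov = V_GS − V_TN = 2.37 − 0.69 = 1.68 V.
I_D = ½ k_n V_ov² = 0.5 × 3.28 × 1.68² = 4.63 mA.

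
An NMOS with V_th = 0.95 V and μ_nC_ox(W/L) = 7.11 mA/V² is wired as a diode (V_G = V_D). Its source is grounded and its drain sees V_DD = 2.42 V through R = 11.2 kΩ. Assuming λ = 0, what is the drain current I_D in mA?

With gate tied to drain, V_GS = V_DS ≥ V_GS − V_th, so the device is in saturation.
KCL at the drain: ½ k_n (V_GS − V_th)² = (V_DD − V_GS)/R.
Let x = V_GS − 0.95. Then 39.8 x² + x − 1.47 = 0, giving x = 0.18 V (positive root), so V_GS = 1.13 V.
I_D = (V_DD − V_GS)/R = (2.42 − 1.13) / 11.2 = 0.115 mA.

I_D = 0.115 mA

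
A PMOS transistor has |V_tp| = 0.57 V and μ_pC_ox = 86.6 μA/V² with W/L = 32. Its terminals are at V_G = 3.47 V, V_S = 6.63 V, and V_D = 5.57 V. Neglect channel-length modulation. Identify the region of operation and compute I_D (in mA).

Triode; I_D = 6.05 mA

V_SG = V_S − V_G = 6.63 − 3.47 = 3.16 V; V_SD = V_S − V_D = 6.63 − 5.57 = 1.06 V.
k_p = μ_pC_ox · (W/L) = 2.771 mA/V².
V_ov = V_SG − |V_tp| = 3.16 − 0.57 = 2.59 V.
Since V_SD = 1.06 V < V_ov = 2.59 V, the device is in the triode region.
I_D = k_p [V_ov · V_SD − ½ V_SD²] = 2.771 × [2.59 × 1.06 − 0.5 × 1.06²] = 6.05 mA.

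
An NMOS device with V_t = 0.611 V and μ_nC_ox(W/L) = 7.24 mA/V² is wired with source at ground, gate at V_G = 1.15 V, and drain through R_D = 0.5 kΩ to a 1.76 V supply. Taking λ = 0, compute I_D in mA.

I_D = 1.05 mA

V_GS = V_G = 1.15 V, so V_ov = 1.15 − 0.611 = 0.539 V.
Assume saturation: I_D = ½ k_n V_ov² = 0.5 × 7.24 × 0.539² = 1.05 mA, giving V_DS = V_DD − I_D R_D = 1.76 − 1.05 × 0.5 = 1.23 V.
V_DS = 1.23 V ≥ V_ov = 0.539 V, confirming saturation.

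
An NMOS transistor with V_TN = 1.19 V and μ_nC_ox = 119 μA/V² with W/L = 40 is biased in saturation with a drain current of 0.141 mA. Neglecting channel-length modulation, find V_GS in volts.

V_GS = 1.43 V

k_n = μ_nC_ox · (W/L) = 4.76 mA/V².
In saturation I_D = ½ k_n (V_GS − V_TN)², so V_GS − V_TN = √(2 I_D / k_n) = √(2 × 0.141 / 4.76) = 0.243 V.
V_GS = 1.19 + 0.243 = 1.43 V.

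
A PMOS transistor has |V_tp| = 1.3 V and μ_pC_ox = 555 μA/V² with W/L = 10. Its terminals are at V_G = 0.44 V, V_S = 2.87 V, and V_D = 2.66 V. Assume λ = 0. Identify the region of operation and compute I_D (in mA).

V_SG = V_S − V_G = 2.87 − 0.44 = 2.43 V; V_SD = V_S − V_D = 2.87 − 2.66 = 0.21 V.
k_p = μ_pC_ox · (W/L) = 5.55 mA/V².
V_ov = V_SG − |V_tp| = 2.43 − 1.3 = 1.13 V.
Since V_SD = 0.21 V < V_ov = 1.13 V, the device is in the triode region.
I_D = k_p [V_ov · V_SD − ½ V_SD²] = 5.55 × [1.13 × 0.21 − 0.5 × 0.21²] = 1.19 mA.

Triode; I_D = 1.19 mA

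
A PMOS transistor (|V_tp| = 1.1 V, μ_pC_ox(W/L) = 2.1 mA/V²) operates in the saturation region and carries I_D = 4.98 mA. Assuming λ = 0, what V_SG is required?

V_SG = 3.28 V

In saturation I_D = ½ k_p (V_SG − |V_tp|)², so V_SG − |V_tp| = √(2 I_D / k_p) = √(2 × 4.98 / 2.1) = 2.18 V.
V_SG = 1.1 + 2.18 = 3.28 V.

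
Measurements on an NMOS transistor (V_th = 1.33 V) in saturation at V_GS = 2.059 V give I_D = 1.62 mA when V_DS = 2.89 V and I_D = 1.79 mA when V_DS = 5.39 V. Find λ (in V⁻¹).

With V_GS fixed, I_D ∝ (1 + λ V_DS) in saturation, so I_D2/I_D1 = (1 + λ V_DS2)/(1 + λ V_DS1).
1.79/1.62 = 1.105 = (1 + 5.39 λ)/(1 + 2.89 λ).
Solving: λ (I_D1 V_DS2 − I_D2 V_DS1) = I_D2 − I_D1, so λ = (1.79 − 1.62) / (1.62 × 5.39 − 1.79 × 2.89) = 0.17 / 3.56 = 0.0478 V⁻¹.

λ = 0.0478 V⁻¹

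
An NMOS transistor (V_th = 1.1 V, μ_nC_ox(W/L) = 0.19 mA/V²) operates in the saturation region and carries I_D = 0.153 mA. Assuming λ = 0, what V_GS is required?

In saturation I_D = ½ k_n (V_GS − V_th)², so V_GS − V_th = √(2 I_D / k_n) = √(2 × 0.153 / 0.19) = 1.27 V.
V_GS = 1.1 + 1.27 = 2.37 V.

V_GS = 2.37 V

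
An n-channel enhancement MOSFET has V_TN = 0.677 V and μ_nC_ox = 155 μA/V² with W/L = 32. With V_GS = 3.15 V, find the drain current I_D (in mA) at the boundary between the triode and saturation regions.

I_D = 15.2 mA

At the boundary V_DS = V_ov = V_GS − V_TN = 3.15 − 0.677 = 2.47 V.
k_n = μ_nC_ox · (W/L) = 4.96 mA/V².
I_D = ½ k_n V_ov² = 0.5 × 4.96 × 2.47² = 15.2 mA.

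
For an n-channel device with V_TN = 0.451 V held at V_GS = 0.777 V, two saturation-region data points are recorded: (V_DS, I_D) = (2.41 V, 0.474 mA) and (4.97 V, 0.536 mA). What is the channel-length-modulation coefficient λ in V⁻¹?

λ = 0.0583 V⁻¹

With V_GS fixed, I_D ∝ (1 + λ V_DS) in saturation, so I_D2/I_D1 = (1 + λ V_DS2)/(1 + λ V_DS1).
0.536/0.474 = 1.131 = (1 + 4.97 λ)/(1 + 2.41 λ).
Solving: λ (I_D1 V_DS2 − I_D2 V_DS1) = I_D2 − I_D1, so λ = (0.536 − 0.474) / (0.474 × 4.97 − 0.536 × 2.41) = 0.062 / 1.06 = 0.0583 V⁻¹.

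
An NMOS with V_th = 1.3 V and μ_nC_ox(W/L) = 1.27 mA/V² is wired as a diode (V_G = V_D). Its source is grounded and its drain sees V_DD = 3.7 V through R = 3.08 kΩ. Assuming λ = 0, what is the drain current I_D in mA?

I_D = 0.493 mA

With gate tied to drain, V_GS = V_DS ≥ V_GS − V_th, so the device is in saturation.
KCL at the drain: ½ k_n (V_GS − V_th)² = (V_DD − V_GS)/R.
Let x = V_GS − 1.3. Then 1.96 x² + x − 2.4 = 0, giving x = 0.881 V (positive root), so V_GS = 2.18 V.
I_D = (V_DD − V_GS)/R = (3.7 − 2.18) / 3.08 = 0.493 mA.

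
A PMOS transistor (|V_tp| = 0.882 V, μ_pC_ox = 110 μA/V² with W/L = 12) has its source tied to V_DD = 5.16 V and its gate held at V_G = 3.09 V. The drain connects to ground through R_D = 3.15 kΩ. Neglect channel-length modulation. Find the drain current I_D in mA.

V_SG = V_DD − V_G = 5.16 − 3.09 = 2.07 V, so V_ov = 2.07 − 0.882 = 1.19 V.
k_p = μ_pC_ox · (W/L) = 1.32 mA/V².
Assume saturation: I_D = ½ k_p V_ov² = 0.5 × 1.32 × 1.19² = 0.931 mA, giving V_SD = V_DD − I_D R_D = 5.16 − 0.931 × 3.15 = 2.23 V.
V_SD = 2.23 V ≥ V_ov = 1.19 V, confirming saturation.

I_D = 0.931 mA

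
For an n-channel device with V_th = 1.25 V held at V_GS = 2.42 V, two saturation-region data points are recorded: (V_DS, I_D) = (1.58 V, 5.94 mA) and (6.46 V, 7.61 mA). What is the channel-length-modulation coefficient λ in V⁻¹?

With V_GS fixed, I_D ∝ (1 + λ V_DS) in saturation, so I_D2/I_D1 = (1 + λ V_DS2)/(1 + λ V_DS1).
7.61/5.94 = 1.281 = (1 + 6.46 λ)/(1 + 1.58 λ).
Solving: λ (I_D1 V_DS2 − I_D2 V_DS1) = I_D2 − I_D1, so λ = (7.61 − 5.94) / (5.94 × 6.46 − 7.61 × 1.58) = 1.67 / 26.3 = 0.0634 V⁻¹.

λ = 0.0634 V⁻¹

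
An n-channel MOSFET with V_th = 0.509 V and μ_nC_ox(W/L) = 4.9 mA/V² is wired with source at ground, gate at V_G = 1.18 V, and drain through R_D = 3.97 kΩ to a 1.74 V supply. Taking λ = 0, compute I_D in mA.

I_D = 0.404 mA

V_GS = V_G = 1.18 V, so V_ov = 1.18 − 0.509 = 0.671 V.
Assume saturation: I_D = ½ k_n V_ov² = 0.5 × 4.9 × 0.671² = 1.1 mA, giving V_DS = V_DD − I_D R_D = 1.74 − 1.1 × 3.97 = -2.64 V.
But -2.64 V < V_ov = 0.671 V, so the device is actually in triode.
In triode I_D = k_n[V_ov V_DS − ½ V_DS²] and I_D = (V_DD − V_DS)/R_D. Equating: 9.73 V_DS² − 14.05 V_DS + 1.74 = 0, giving V_DS = 0.137 V (the root below V_ov).
I_D = (1.74 − 0.137) / 3.97 = 0.404 mA.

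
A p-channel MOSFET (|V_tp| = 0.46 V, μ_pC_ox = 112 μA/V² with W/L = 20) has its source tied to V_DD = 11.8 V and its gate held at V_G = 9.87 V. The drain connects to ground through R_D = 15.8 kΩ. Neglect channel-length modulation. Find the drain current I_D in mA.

I_D = 0.732 mA

V_SG = V_DD − V_G = 11.8 − 9.87 = 1.93 V, so V_ov = 1.93 − 0.46 = 1.47 V.
k_p = μ_pC_ox · (W/L) = 2.24 mA/V².
Assume saturation: I_D = ½ k_p V_ov² = 0.5 × 2.24 × 1.47² = 2.42 mA, giving V_SD = V_DD − I_D R_D = 11.8 − 2.42 × 15.8 = -26.4 V.
But -26.4 V < V_ov = 1.47 V, so the device is actually in triode.
In triode I_D = k_p[V_ov V_SD − ½ V_SD²] and I_D = (V_DD − V_SD)/R_D. Equating: 17.7 V_SD² − 53.03 V_SD + 11.8 = 0, giving V_SD = 0.242 V (the root below V_ov).
I_D = (11.8 − 0.242) / 15.8 = 0.732 mA.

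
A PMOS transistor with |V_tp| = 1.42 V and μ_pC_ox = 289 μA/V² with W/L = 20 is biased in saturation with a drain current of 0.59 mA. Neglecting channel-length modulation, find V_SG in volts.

V_SG = 1.87 V

k_p = μ_pC_ox · (W/L) = 5.78 mA/V².
In saturation I_D = ½ k_p (V_SG − |V_tp|)², so V_SG − |V_tp| = √(2 I_D / k_p) = √(2 × 0.59 / 5.78) = 0.452 V.
V_SG = 1.42 + 0.452 = 1.87 V.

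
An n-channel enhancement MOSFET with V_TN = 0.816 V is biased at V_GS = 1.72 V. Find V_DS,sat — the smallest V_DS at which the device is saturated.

The boundary between triode and saturation is V_DS = V_GS − V_TN = V_ov.
V_ov = 1.72 − 0.816 = 0.904 V.

V_DS,sat = 0.904 V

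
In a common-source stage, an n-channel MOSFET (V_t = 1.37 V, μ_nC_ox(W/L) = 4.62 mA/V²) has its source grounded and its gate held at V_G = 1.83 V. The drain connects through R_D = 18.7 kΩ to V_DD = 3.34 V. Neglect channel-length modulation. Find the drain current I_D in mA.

I_D = 0.174 mA

V_GS = V_G = 1.83 V, so V_ov = 1.83 − 1.37 = 0.46 V.
Assume saturation: I_D = ½ k_n V_ov² = 0.5 × 4.62 × 0.46² = 0.489 mA, giving V_DS = V_DD − I_D R_D = 3.34 − 0.489 × 18.7 = -5.8 V.
But -5.8 V < V_ov = 0.46 V, so the device is actually in triode.
In triode I_D = k_n[V_ov V_DS − ½ V_DS²] and I_D = (V_DD − V_DS)/R_D. Equating: 43.2 V_DS² − 40.74 V_DS + 3.34 = 0, giving V_DS = 0.0907 V (the root below V_ov).
I_D = (3.34 − 0.0907) / 18.7 = 0.174 mA.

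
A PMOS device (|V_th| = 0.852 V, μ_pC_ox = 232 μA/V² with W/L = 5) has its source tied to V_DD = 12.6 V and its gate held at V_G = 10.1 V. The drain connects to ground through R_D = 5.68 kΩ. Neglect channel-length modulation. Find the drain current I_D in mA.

V_SG = V_DD − V_G = 12.6 − 10.1 = 2.5 V, so V_ov = 2.5 − 0.852 = 1.65 V.
k_p = μ_pC_ox · (W/L) = 1.16 mA/V².
Assume saturation: I_D = ½ k_p V_ov² = 0.5 × 1.16 × 1.65² = 1.58 mA, giving V_SD = V_DD − I_D R_D = 12.6 − 1.58 × 5.68 = 3.65 V.
V_SD = 3.65 V ≥ V_ov = 1.65 V, confirming saturation.

I_D = 1.58 mA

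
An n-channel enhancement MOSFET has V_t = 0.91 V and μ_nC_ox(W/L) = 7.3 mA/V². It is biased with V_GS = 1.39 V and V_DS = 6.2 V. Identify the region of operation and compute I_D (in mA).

V_ov = V_GS − V_t = 1.39 − 0.91 = 0.48 V.
Since V_DS = 6.2 V ≥ V_ov = 0.48 V, the device is in saturation.
I_D = ½ k_n V_ov² = 0.5 × 7.3 × 0.48² = 0.841 mA.

Saturation; I_D = 0.841 mA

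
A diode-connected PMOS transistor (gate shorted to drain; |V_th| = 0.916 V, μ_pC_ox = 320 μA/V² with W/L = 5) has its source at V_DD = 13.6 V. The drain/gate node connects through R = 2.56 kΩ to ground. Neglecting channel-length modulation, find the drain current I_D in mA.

I_D = 4.07 mA

With gate tied to drain, V_SG = V_SD ≥ V_SG − |V_th|, so the device is in saturation.
k_p = μ_pC_ox · (W/L) = 1.6 mA/V².
KCL at the drain: ½ k_p (V_SG − |V_th|)² = (V_DD − V_SG)/R.
Let x = V_SG − 0.916. Then 2.05 x² + x − 12.68 = 0, giving x = 2.26 V (positive root), so V_SG = 3.17 V.
I_D = (V_DD − V_SG)/R = (13.6 − 3.17) / 2.56 = 4.07 mA.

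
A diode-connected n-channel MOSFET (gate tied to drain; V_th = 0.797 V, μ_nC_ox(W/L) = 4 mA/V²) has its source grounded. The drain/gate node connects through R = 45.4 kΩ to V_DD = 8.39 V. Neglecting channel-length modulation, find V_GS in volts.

With gate tied to drain, V_GS = V_DS ≥ V_GS − V_th, so the device is in saturation.
KCL at the drain: ½ k_n (V_GS − V_th)² = (V_DD − V_GS)/R.
Let x = V_GS − 0.797. Then 90.8 x² + x − 7.593 = 0, giving x = 0.284 V (positive root), so V_GS = 1.08 V.
I_D = (V_DD − V_GS)/R = (8.39 − 1.08) / 45.4 = 0.161 mA.

V_GS = 1.08 V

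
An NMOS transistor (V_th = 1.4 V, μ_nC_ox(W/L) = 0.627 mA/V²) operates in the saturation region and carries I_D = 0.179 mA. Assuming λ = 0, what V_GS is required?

V_GS = 2.16 V

In saturation I_D = ½ k_n (V_GS − V_th)², so V_GS − V_th = √(2 I_D / k_n) = √(2 × 0.179 / 0.627) = 0.756 V.
V_GS = 1.4 + 0.756 = 2.16 V.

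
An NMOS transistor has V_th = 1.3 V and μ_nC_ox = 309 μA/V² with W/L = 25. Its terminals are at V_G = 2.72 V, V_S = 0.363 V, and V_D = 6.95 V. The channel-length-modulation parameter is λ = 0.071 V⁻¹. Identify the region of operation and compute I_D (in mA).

V_GS = V_G − V_S = 2.72 − 0.363 = 2.36 V; V_DS = V_D − V_S = 6.95 − 0.363 = 6.59 V.
k_n = μ_nC_ox · (W/L) = 7.725 mA/V².
V_ov = V_GS − V_th = 2.36 − 1.3 = 1.06 V.
Since V_DS = 6.59 V ≥ V_ov = 1.06 V, the device is in saturation.
I_D = ½ k_n V_ov² (1 + λ V_DS) = 0.5 × 7.725 × 1.06² × (1 + 0.071 × 6.59) = 6.33 mA.

Saturation; I_D = 6.33 mA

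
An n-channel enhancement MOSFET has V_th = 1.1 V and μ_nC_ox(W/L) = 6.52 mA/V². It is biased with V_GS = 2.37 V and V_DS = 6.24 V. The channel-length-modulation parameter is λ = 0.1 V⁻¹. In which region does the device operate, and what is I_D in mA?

V_ov = V_GS − V_th = 2.37 − 1.1 = 1.27 V.
Since V_DS = 6.24 V ≥ V_ov = 1.27 V, the device is in saturation.
I_D = ½ k_n V_ov² (1 + λ V_DS) = 0.5 × 6.52 × 1.27² × (1 + 0.1 × 6.24) = 8.54 mA.

Saturation; I_D = 8.54 mA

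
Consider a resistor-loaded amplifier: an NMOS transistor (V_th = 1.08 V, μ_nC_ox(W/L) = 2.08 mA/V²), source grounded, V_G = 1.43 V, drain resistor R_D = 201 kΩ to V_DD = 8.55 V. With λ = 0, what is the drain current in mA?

V_GS = V_G = 1.43 V, so V_ov = 1.43 − 1.08 = 0.35 V.
Assume saturation: I_D = ½ k_n V_ov² = 0.5 × 2.08 × 0.35² = 0.127 mA, giving V_DS = V_DD − I_D R_D = 8.55 − 0.127 × 201 = -17.1 V.
But -17.1 V < V_ov = 0.35 V, so the device is actually in triode.
In triode I_D = k_n[V_ov V_DS − ½ V_DS²] and I_D = (V_DD − V_DS)/R_D. Equating: 209 V_DS² − 147.3 V_DS + 8.55 = 0, giving V_DS = 0.0638 V (the root below V_ov).
I_D = (8.55 − 0.0638) / 201 = 0.0422 mA.

I_D = 0.0422 mA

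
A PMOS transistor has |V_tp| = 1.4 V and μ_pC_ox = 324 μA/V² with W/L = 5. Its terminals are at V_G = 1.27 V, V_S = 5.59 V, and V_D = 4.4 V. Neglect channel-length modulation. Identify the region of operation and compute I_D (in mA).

Triode; I_D = 4.48 mA

V_SG = V_S − V_G = 5.59 − 1.27 = 4.32 V; V_SD = V_S − V_D = 5.59 − 4.4 = 1.19 V.
k_p = μ_pC_ox · (W/L) = 1.62 mA/V².
V_ov = V_SG − |V_tp| = 4.32 − 1.4 = 2.92 V.
Since V_SD = 1.19 V < V_ov = 2.92 V, the device is in the triode region.
I_D = k_p [V_ov · V_SD − ½ V_SD²] = 1.62 × [2.92 × 1.19 − 0.5 × 1.19²] = 4.48 mA.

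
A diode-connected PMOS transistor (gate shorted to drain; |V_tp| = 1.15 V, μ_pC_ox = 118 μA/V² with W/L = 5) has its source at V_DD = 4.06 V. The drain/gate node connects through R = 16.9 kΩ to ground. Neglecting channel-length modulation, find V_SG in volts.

With gate tied to drain, V_SG = V_SD ≥ V_SG − |V_tp|, so the device is in saturation.
k_p = μ_pC_ox · (W/L) = 0.59 mA/V².
KCL at the drain: ½ k_p (V_SG − |V_tp|)² = (V_DD − V_SG)/R.
Let x = V_SG − 1.15. Then 4.99 x² + x − 2.91 = 0, giving x = 0.67 V (positive root), so V_SG = 1.82 V.
I_D = (V_DD − V_SG)/R = (4.06 − 1.82) / 16.9 = 0.133 mA.

V_SG = 1.82 V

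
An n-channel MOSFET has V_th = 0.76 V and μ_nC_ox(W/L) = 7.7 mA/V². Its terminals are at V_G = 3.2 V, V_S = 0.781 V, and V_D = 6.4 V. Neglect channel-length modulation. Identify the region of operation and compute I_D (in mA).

Saturation; I_D = 10.6 mA

V_GS = V_G − V_S = 3.2 − 0.781 = 2.42 V; V_DS = V_D − V_S = 6.4 − 0.781 = 5.62 V.
V_ov = V_GS − V_th = 2.42 − 0.76 = 1.66 V.
Since V_DS = 5.62 V ≥ V_ov = 1.66 V, the device is in saturation.
I_D = ½ k_n V_ov² = 0.5 × 7.7 × 1.66² = 10.6 mA.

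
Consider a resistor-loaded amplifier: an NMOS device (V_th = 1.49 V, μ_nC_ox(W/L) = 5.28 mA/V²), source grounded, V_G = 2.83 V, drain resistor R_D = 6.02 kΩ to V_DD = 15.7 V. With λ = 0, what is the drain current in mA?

I_D = 2.54 mA

V_GS = V_G = 2.83 V, so V_ov = 2.83 − 1.49 = 1.34 V.
Assume saturation: I_D = ½ k_n V_ov² = 0.5 × 5.28 × 1.34² = 4.74 mA, giving V_DS = V_DD − I_D R_D = 15.7 − 4.74 × 6.02 = -12.8 V.
But -12.8 V < V_ov = 1.34 V, so the device is actually in triode.
In triode I_D = k_n[V_ov V_DS − ½ V_DS²] and I_D = (V_DD − V_DS)/R_D. Equating: 15.9 V_DS² − 43.59 V_DS + 15.7 = 0, giving V_DS = 0.426 V (the root below V_ov).
I_D = (15.7 − 0.426) / 6.02 = 2.54 mA.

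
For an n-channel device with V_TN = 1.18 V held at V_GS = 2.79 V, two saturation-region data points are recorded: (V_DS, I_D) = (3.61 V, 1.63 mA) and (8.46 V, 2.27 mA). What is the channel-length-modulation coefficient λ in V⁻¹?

λ = 0.114 V⁻¹

With V_GS fixed, I_D ∝ (1 + λ V_DS) in saturation, so I_D2/I_D1 = (1 + λ V_DS2)/(1 + λ V_DS1).
2.27/1.63 = 1.393 = (1 + 8.46 λ)/(1 + 3.61 λ).
Solving: λ (I_D1 V_DS2 − I_D2 V_DS1) = I_D2 − I_D1, so λ = (2.27 − 1.63) / (1.63 × 8.46 − 2.27 × 3.61) = 0.64 / 5.6 = 0.114 V⁻¹.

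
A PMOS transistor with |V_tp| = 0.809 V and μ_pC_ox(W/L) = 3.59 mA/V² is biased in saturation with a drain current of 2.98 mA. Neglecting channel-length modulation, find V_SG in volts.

In saturation I_D = ½ k_p (V_SG − |V_tp|)², so V_SG − |V_tp| = √(2 I_D / k_p) = √(2 × 2.98 / 3.59) = 1.29 V.
V_SG = 0.809 + 1.29 = 2.1 V.

V_SG = 2.10 V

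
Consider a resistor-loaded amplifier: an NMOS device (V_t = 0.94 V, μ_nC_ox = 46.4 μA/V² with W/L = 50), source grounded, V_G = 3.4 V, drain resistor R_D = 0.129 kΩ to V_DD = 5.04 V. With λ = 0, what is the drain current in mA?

V_GS = V_G = 3.4 V, so V_ov = 3.4 − 0.94 = 2.46 V.
k_n = μ_nC_ox · (W/L) = 2.32 mA/V².
Assume saturation: I_D = ½ k_n V_ov² = 0.5 × 2.32 × 2.46² = 7.02 mA, giving V_DS = V_DD − I_D R_D = 5.04 − 7.02 × 0.129 = 4.13 V.
V_DS = 4.13 V ≥ V_ov = 2.46 V, confirming saturation.

I_D = 7.02 mA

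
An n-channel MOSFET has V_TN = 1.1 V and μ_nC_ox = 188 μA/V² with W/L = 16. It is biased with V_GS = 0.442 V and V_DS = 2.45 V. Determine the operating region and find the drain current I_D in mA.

V_GS = 0.442 V < V_TN = 1.1 V, so the transistor is in cutoff.

Cutoff; I_D = 0 mA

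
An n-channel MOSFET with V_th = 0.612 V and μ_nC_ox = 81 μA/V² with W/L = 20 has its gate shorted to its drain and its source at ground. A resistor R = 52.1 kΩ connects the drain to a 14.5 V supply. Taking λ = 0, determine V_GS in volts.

V_GS = 1.17 V

With gate tied to drain, V_GS = V_DS ≥ V_GS − V_th, so the device is in saturation.
k_n = μ_nC_ox · (W/L) = 1.62 mA/V².
KCL at the drain: ½ k_n (V_GS − V_th)² = (V_DD − V_GS)/R.
Let x = V_GS − 0.612. Then 42.2 x² + x − 13.89 = 0, giving x = 0.562 V (positive root), so V_GS = 1.17 V.
I_D = (V_DD − V_GS)/R = (14.5 − 1.17) / 52.1 = 0.256 mA.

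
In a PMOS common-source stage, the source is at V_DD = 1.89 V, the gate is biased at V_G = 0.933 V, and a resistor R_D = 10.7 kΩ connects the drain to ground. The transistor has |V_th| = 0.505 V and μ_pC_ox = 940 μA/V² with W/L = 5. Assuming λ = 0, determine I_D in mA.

V_SG = V_DD − V_G = 1.89 − 0.933 = 0.957 V, so V_ov = 0.957 − 0.505 = 0.452 V.
k_p = μ_pC_ox · (W/L) = 4.7 mA/V².
Assume saturation: I_D = ½ k_p V_ov² = 0.5 × 4.7 × 0.452² = 0.48 mA, giving V_SD = V_DD − I_D R_D = 1.89 − 0.48 × 10.7 = -3.25 V.
But -3.25 V < V_ov = 0.452 V, so the device is actually in triode.
In triode I_D = k_p[V_ov V_SD − ½ V_SD²] and I_D = (V_DD − V_SD)/R_D. Equating: 25.1 V_SD² − 23.73 V_SD + 1.89 = 0, giving V_SD = 0.0878 V (the root below V_ov).
I_D = (1.89 − 0.0878) / 10.7 = 0.168 mA.

I_D = 0.168 mA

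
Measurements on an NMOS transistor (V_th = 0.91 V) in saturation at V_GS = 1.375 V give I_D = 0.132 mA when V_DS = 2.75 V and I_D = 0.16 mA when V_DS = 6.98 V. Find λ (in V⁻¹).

λ = 0.0582 V⁻¹

With V_GS fixed, I_D ∝ (1 + λ V_DS) in saturation, so I_D2/I_D1 = (1 + λ V_DS2)/(1 + λ V_DS1).
0.16/0.132 = 1.212 = (1 + 6.98 λ)/(1 + 2.75 λ).
Solving: λ (I_D1 V_DS2 − I_D2 V_DS1) = I_D2 − I_D1, so λ = (0.16 − 0.132) / (0.132 × 6.98 − 0.16 × 2.75) = 0.028 / 0.481 = 0.0582 V⁻¹.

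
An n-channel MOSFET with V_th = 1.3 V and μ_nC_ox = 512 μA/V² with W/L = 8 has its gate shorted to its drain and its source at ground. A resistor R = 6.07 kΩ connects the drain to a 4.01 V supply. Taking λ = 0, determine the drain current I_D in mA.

With gate tied to drain, V_GS = V_DS ≥ V_GS − V_th, so the device is in saturation.
k_n = μ_nC_ox · (W/L) = 4.096 mA/V².
KCL at the drain: ½ k_n (V_GS − V_th)² = (V_DD − V_GS)/R.
Let x = V_GS − 1.3. Then 12.4 x² + x − 2.71 = 0, giving x = 0.428 V (positive root), so V_GS = 1.73 V.
I_D = (V_DD − V_GS)/R = (4.01 − 1.73) / 6.07 = 0.376 mA.

I_D = 0.376 mA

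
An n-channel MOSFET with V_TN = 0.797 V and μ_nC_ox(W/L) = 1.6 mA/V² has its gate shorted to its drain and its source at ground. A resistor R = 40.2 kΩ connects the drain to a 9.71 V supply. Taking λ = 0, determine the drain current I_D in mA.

With gate tied to drain, V_GS = V_DS ≥ V_GS − V_TN, so the device is in saturation.
KCL at the drain: ½ k_n (V_GS − V_TN)² = (V_DD − V_GS)/R.
Let x = V_GS − 0.797. Then 32.2 x² + x − 8.913 = 0, giving x = 0.511 V (positive root), so V_GS = 1.31 V.
I_D = (V_DD − V_GS)/R = (9.71 − 1.31) / 40.2 = 0.209 mA.

I_D = 0.209 mA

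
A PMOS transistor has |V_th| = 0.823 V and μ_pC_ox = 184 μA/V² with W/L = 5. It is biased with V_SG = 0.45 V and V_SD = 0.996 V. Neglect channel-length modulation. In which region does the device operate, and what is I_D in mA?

Cutoff; I_D = 0 mA

V_SG = 0.45 V < |V_th| = 0.823 V, so the transistor is in cutoff.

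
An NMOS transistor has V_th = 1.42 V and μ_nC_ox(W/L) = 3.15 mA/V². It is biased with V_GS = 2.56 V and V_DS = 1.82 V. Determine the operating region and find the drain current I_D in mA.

Saturation; I_D = 2.05 mA

V_ov = V_GS − V_th = 2.56 − 1.42 = 1.14 V.
Since V_DS = 1.82 V ≥ V_ov = 1.14 V, the device is in saturation.
I_D = ½ k_n V_ov² = 0.5 × 3.15 × 1.14² = 2.05 mA.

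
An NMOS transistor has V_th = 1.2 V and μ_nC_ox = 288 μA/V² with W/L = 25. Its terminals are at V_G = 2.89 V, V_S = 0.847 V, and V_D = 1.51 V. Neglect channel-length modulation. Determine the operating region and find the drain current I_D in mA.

V_GS = V_G − V_S = 2.89 − 0.847 = 2.04 V; V_DS = V_D − V_S = 1.51 − 0.847 = 0.663 V.
k_n = μ_nC_ox · (W/L) = 7.2 mA/V².
V_ov = V_GS − V_th = 2.04 − 1.2 = 0.843 V.
Since V_DS = 0.663 V < V_ov = 0.843 V, the device is in the triode region.
I_D = k_n [V_ov · V_DS − ½ V_DS²] = 7.2 × [0.843 × 0.663 − 0.5 × 0.663²] = 2.44 mA.

Triode; I_D = 2.44 mA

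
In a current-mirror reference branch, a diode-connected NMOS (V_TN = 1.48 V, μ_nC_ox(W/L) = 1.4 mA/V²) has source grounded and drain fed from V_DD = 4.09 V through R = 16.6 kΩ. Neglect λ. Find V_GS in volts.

V_GS = 1.91 V

With gate tied to drain, V_GS = V_DS ≥ V_GS − V_TN, so the device is in saturation.
KCL at the drain: ½ k_n (V_GS − V_TN)² = (V_DD − V_GS)/R.
Let x = V_GS − 1.48. Then 11.6 x² + x − 2.61 = 0, giving x = 0.433 V (positive root), so V_GS = 1.91 V.
I_D = (V_DD − V_GS)/R = (4.09 − 1.91) / 16.6 = 0.131 mA.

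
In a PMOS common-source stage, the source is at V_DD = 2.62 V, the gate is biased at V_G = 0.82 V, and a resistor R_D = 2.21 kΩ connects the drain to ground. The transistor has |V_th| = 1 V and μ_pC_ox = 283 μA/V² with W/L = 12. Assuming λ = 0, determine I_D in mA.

V_SG = V_DD − V_G = 2.62 − 0.82 = 1.8 V, so V_ov = 1.8 − 1 = 0.8 V.
k_p = μ_pC_ox · (W/L) = 3.396 mA/V².
Assume saturation: I_D = ½ k_p V_ov² = 0.5 × 3.396 × 0.8² = 1.09 mA, giving V_SD = V_DD − I_D R_D = 2.62 − 1.09 × 2.21 = 0.218 V.
But 0.218 V < V_ov = 0.8 V, so the device is actually in triode.
In triode I_D = k_p[V_ov V_SD − ½ V_SD²] and I_D = (V_DD − V_SD)/R_D. Equating: 3.75 V_SD² − 7.004 V_SD + 2.62 = 0, giving V_SD = 0.518 V (the root below V_ov).
I_D = (2.62 − 0.518) / 2.21 = 0.951 mA.

I_D = 0.951 mA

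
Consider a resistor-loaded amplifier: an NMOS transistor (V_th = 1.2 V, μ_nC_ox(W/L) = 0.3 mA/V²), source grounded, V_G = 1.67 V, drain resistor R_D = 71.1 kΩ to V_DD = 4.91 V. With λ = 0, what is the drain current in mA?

I_D = 0.0331 mA

V_GS = V_G = 1.67 V, so V_ov = 1.67 − 1.2 = 0.47 V.
Assume saturation: I_D = ½ k_n V_ov² = 0.5 × 0.3 × 0.47² = 0.0331 mA, giving V_DS = V_DD − I_D R_D = 4.91 − 0.0331 × 71.1 = 2.55 V.
V_DS = 2.55 V ≥ V_ov = 0.47 V, confirming saturation.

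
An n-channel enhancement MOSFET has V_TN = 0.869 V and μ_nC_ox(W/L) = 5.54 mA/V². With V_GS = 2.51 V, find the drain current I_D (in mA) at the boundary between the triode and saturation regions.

At the boundary V_DS = V_ov = V_GS − V_TN = 2.51 − 0.869 = 1.64 V.
I_D = ½ k_n V_ov² = 0.5 × 5.54 × 1.64² = 7.46 mA.

I_D = 7.46 mA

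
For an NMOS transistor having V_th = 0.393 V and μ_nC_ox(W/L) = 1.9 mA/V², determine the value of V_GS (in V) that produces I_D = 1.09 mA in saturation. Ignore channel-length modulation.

V_GS = 1.46 V

In saturation I_D = ½ k_n (V_GS − V_th)², so V_GS − V_th = √(2 I_D / k_n) = √(2 × 1.09 / 1.9) = 1.07 V.
V_GS = 0.393 + 1.07 = 1.46 V.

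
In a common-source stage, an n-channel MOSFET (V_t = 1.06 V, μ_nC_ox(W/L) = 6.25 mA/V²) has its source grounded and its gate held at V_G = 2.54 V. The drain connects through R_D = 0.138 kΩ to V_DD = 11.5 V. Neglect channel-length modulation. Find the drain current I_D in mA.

I_D = 6.84 mA

V_GS = V_G = 2.54 V, so V_ov = 2.54 − 1.06 = 1.48 V.
Assume saturation: I_D = ½ k_n V_ov² = 0.5 × 6.25 × 1.48² = 6.84 mA, giving V_DS = V_DD − I_D R_D = 11.5 − 6.84 × 0.138 = 10.6 V.
V_DS = 10.6 V ≥ V_ov = 1.48 V, confirming saturation.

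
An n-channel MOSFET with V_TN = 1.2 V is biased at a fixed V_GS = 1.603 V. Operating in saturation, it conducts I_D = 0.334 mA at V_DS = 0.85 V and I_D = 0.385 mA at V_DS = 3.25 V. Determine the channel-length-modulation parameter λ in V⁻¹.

λ = 0.0673 V⁻¹

With V_GS fixed, I_D ∝ (1 + λ V_DS) in saturation, so I_D2/I_D1 = (1 + λ V_DS2)/(1 + λ V_DS1).
0.385/0.334 = 1.153 = (1 + 3.25 λ)/(1 + 0.85 λ).
Solving: λ (I_D1 V_DS2 − I_D2 V_DS1) = I_D2 − I_D1, so λ = (0.385 − 0.334) / (0.334 × 3.25 − 0.385 × 0.85) = 0.051 / 0.758 = 0.0673 V⁻¹.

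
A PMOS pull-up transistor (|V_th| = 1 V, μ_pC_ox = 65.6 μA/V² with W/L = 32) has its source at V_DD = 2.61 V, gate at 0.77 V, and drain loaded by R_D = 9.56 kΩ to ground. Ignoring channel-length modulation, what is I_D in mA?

I_D = 0.256 mA

V_SG = V_DD − V_G = 2.61 − 0.77 = 1.84 V, so V_ov = 1.84 − 1 = 0.84 V.
k_p = μ_pC_ox · (W/L) = 2.099 mA/V².
Assume saturation: I_D = ½ k_p V_ov² = 0.5 × 2.099 × 0.84² = 0.741 mA, giving V_SD = V_DD − I_D R_D = 2.61 − 0.741 × 9.56 = -4.47 V.
But -4.47 V < V_ov = 0.84 V, so the device is actually in triode.
In triode I_D = k_p[V_ov V_SD − ½ V_SD²] and I_D = (V_DD − V_SD)/R_D. Equating: 10 V_SD² − 17.86 V_SD + 2.61 = 0, giving V_SD = 0.161 V (the root below V_ov).
I_D = (2.61 − 0.161) / 9.56 = 0.256 mA.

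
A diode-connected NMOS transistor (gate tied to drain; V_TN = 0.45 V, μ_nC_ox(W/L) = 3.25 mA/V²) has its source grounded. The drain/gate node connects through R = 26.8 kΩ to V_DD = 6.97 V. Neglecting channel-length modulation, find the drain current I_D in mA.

I_D = 0.229 mA

With gate tied to drain, V_GS = V_DS ≥ V_GS − V_TN, so the device is in saturation.
KCL at the drain: ½ k_n (V_GS − V_TN)² = (V_DD − V_GS)/R.
Let x = V_GS − 0.45. Then 43.6 x² + x − 6.52 = 0, giving x = 0.376 V (positive root), so V_GS = 0.826 V.
I_D = (V_DD − V_GS)/R = (6.97 − 0.826) / 26.8 = 0.229 mA.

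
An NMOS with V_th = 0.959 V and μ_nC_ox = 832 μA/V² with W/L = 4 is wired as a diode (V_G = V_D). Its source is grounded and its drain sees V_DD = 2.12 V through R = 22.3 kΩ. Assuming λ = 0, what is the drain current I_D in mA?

I_D = 0.0447 mA

With gate tied to drain, V_GS = V_DS ≥ V_GS − V_th, so the device is in saturation.
k_n = μ_nC_ox · (W/L) = 3.328 mA/V².
KCL at the drain: ½ k_n (V_GS − V_th)² = (V_DD − V_GS)/R.
Let x = V_GS − 0.959. Then 37.1 x² + x − 1.161 = 0, giving x = 0.164 V (positive root), so V_GS = 1.12 V.
I_D = (V_DD − V_GS)/R = (2.12 − 1.12) / 22.3 = 0.0447 mA.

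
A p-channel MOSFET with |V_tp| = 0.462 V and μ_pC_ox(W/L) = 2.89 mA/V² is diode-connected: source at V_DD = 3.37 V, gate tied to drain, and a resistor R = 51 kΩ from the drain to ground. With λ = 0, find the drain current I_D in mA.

I_D = 0.0533 mA

With gate tied to drain, V_SG = V_SD ≥ V_SG − |V_tp|, so the device is in saturation.
KCL at the drain: ½ k_p (V_SG − |V_tp|)² = (V_DD − V_SG)/R.
Let x = V_SG − 0.462. Then 73.7 x² + x − 2.908 = 0, giving x = 0.192 V (positive root), so V_SG = 0.654 V.
I_D = (V_DD − V_SG)/R = (3.37 − 0.654) / 51 = 0.0533 mA.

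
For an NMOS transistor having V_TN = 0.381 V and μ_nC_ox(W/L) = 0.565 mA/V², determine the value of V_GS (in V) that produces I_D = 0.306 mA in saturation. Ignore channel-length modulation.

V_GS = 1.42 V

In saturation I_D = ½ k_n (V_GS − V_TN)², so V_GS − V_TN = √(2 I_D / k_n) = √(2 × 0.306 / 0.565) = 1.04 V.
V_GS = 0.381 + 1.04 = 1.42 V.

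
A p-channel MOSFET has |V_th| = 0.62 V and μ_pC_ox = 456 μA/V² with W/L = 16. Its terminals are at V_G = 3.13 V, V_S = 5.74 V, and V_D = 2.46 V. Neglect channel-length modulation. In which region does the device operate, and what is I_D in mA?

V_SG = V_S − V_G = 5.74 − 3.13 = 2.61 V; V_SD = V_S − V_D = 5.74 − 2.46 = 3.28 V.
k_p = μ_pC_ox · (W/L) = 7.296 mA/V².
V_ov = V_SG − |V_th| = 2.61 − 0.62 = 1.99 V.
Since V_SD = 3.28 V ≥ V_ov = 1.99 V, the device is in saturation.
I_D = ½ k_p V_ov² = 0.5 × 7.296 × 1.99² = 14.4 mA.

Saturation; I_D = 14.4 mA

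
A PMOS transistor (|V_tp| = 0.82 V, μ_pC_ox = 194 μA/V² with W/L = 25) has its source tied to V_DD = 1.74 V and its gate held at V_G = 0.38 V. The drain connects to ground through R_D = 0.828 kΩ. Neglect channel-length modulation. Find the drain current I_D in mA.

I_D = 0.707 mA

V_SG = V_DD − V_G = 1.74 − 0.38 = 1.36 V, so V_ov = 1.36 − 0.82 = 0.54 V.
k_p = μ_pC_ox · (W/L) = 4.85 mA/V².
Assume saturation: I_D = ½ k_p V_ov² = 0.5 × 4.85 × 0.54² = 0.707 mA, giving V_SD = V_DD − I_D R_D = 1.74 − 0.707 × 0.828 = 1.15 V.
V_SD = 1.15 V ≥ V_ov = 0.54 V, confirming saturation.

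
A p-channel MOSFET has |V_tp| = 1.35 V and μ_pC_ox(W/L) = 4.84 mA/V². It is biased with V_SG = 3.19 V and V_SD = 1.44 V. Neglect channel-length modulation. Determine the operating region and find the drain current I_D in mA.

Triode; I_D = 7.81 mA

V_ov = V_SG − |V_tp| = 3.19 − 1.35 = 1.84 V.
Since V_SD = 1.44 V < V_ov = 1.84 V, the device is in the triode region.
I_D = k_p [V_ov · V_SD − ½ V_SD²] = 4.84 × [1.84 × 1.44 − 0.5 × 1.44²] = 7.81 mA.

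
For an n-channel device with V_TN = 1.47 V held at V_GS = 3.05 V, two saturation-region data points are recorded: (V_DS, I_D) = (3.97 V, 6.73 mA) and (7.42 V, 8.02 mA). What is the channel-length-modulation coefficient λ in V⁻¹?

With V_GS fixed, I_D ∝ (1 + λ V_DS) in saturation, so I_D2/I_D1 = (1 + λ V_DS2)/(1 + λ V_DS1).
8.02/6.73 = 1.192 = (1 + 7.42 λ)/(1 + 3.97 λ).
Solving: λ (I_D1 V_DS2 − I_D2 V_DS1) = I_D2 − I_D1, so λ = (8.02 − 6.73) / (6.73 × 7.42 − 8.02 × 3.97) = 1.29 / 18.1 = 0.0713 V⁻¹.

λ = 0.0713 V⁻¹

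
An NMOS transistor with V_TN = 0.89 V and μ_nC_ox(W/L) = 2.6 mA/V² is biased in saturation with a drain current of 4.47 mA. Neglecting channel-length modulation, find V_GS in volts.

V_GS = 2.74 V

In saturation I_D = ½ k_n (V_GS − V_TN)², so V_GS − V_TN = √(2 I_D / k_n) = √(2 × 4.47 / 2.6) = 1.85 V.
V_GS = 0.89 + 1.85 = 2.74 V.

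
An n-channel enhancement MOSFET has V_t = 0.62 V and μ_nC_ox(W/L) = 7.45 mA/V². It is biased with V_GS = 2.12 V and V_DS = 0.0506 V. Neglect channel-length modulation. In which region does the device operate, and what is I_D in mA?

Triode; I_D = 0.556 mA

V_ov = V_GS − V_t = 2.12 − 0.62 = 1.5 V.
Since V_DS = 0.0506 V < V_ov = 1.5 V, the device is in the triode region.
I_D = k_n [V_ov · V_DS − ½ V_DS²] = 7.45 × [1.5 × 0.0506 − 0.5 × 0.0506²] = 0.556 mA.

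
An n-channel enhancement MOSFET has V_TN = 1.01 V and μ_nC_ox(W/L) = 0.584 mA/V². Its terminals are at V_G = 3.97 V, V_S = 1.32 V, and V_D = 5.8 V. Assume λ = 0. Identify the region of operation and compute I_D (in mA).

V_GS = V_G − V_S = 3.97 − 1.32 = 2.65 V; V_DS = V_D − V_S = 5.8 − 1.32 = 4.48 V.
V_ov = V_GS − V_TN = 2.65 − 1.01 = 1.64 V.
Since V_DS = 4.48 V ≥ V_ov = 1.64 V, the device is in saturation.
I_D = ½ k_n V_ov² = 0.5 × 0.584 × 1.64² = 0.785 mA.

Saturation; I_D = 0.785 mA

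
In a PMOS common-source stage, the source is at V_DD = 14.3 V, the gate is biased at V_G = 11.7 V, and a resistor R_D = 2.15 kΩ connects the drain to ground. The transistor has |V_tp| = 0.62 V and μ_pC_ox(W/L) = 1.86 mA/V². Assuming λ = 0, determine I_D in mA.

I_D = 3.65 mA

V_SG = V_DD − V_G = 14.3 − 11.7 = 2.6 V, so V_ov = 2.6 − 0.62 = 1.98 V.
Assume saturation: I_D = ½ k_p V_ov² = 0.5 × 1.86 × 1.98² = 3.65 mA, giving V_SD = V_DD − I_D R_D = 14.3 − 3.65 × 2.15 = 6.46 V.
V_SD = 6.46 V ≥ V_ov = 1.98 V, confirming saturation.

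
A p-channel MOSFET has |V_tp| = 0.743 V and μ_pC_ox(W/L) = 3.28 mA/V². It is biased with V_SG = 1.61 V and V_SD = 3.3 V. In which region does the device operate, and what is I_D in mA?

V_ov = V_SG − |V_tp| = 1.61 − 0.743 = 0.867 V.
Since V_SD = 3.3 V ≥ V_ov = 0.867 V, the device is in saturation.
I_D = ½ k_p V_ov² = 0.5 × 3.28 × 0.867² = 1.23 mA.

Saturation; I_D = 1.23 mA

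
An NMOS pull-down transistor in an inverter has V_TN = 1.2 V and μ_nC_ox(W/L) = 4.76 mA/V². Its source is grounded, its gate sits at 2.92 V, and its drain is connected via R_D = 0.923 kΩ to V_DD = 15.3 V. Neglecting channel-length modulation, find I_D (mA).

I_D = 7.04 mA

V_GS = V_G = 2.92 V, so V_ov = 2.92 − 1.2 = 1.72 V.
Assume saturation: I_D = ½ k_n V_ov² = 0.5 × 4.76 × 1.72² = 7.04 mA, giving V_DS = V_DD − I_D R_D = 15.3 − 7.04 × 0.923 = 8.8 V.
V_DS = 8.8 V ≥ V_ov = 1.72 V, confirming saturation.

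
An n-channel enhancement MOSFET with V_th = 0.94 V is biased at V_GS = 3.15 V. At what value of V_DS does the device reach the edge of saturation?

The boundary between triode and saturation is V_DS = V_GS − V_th = V_ov.
V_ov = 3.15 − 0.94 = 2.21 V.

V_DS,sat = 2.21 V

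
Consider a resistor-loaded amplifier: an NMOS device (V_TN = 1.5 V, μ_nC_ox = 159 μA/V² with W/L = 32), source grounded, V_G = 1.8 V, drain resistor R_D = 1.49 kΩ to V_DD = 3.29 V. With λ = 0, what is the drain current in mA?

V_GS = V_G = 1.8 V, so V_ov = 1.8 − 1.5 = 0.3 V.
k_n = μ_nC_ox · (W/L) = 5.088 mA/V².
Assume saturation: I_D = ½ k_n V_ov² = 0.5 × 5.088 × 0.3² = 0.229 mA, giving V_DS = V_DD − I_D R_D = 3.29 − 0.229 × 1.49 = 2.95 V.
V_DS = 2.95 V ≥ V_ov = 0.3 V, confirming saturation.

I_D = 0.229 mA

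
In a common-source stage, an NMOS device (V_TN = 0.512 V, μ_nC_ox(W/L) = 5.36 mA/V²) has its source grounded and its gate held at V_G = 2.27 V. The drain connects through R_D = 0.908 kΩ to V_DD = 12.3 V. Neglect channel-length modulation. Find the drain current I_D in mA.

I_D = 8.28 mA

V_GS = V_G = 2.27 V, so V_ov = 2.27 − 0.512 = 1.76 V.
Assume saturation: I_D = ½ k_n V_ov² = 0.5 × 5.36 × 1.76² = 8.28 mA, giving V_DS = V_DD − I_D R_D = 12.3 − 8.28 × 0.908 = 4.78 V.
V_DS = 4.78 V ≥ V_ov = 1.76 V, confirming saturation.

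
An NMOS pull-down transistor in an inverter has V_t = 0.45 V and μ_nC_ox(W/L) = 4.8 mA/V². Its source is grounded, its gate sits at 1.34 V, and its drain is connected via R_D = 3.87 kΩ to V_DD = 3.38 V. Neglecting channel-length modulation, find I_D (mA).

V_GS = V_G = 1.34 V, so V_ov = 1.34 − 0.45 = 0.89 V.
Assume saturation: I_D = ½ k_n V_ov² = 0.5 × 4.8 × 0.89² = 1.9 mA, giving V_DS = V_DD − I_D R_D = 3.38 − 1.9 × 3.87 = -3.98 V.
But -3.98 V < V_ov = 0.89 V, so the device is actually in triode.
In triode I_D = k_n[V_ov V_DS − ½ V_DS²] and I_D = (V_DD − V_DS)/R_D. Equating: 9.29 V_DS² − 17.53 V_DS + 3.38 = 0, giving V_DS = 0.218 V (the root below V_ov).
I_D = (3.38 − 0.218) / 3.87 = 0.817 mA.

I_D = 0.817 mA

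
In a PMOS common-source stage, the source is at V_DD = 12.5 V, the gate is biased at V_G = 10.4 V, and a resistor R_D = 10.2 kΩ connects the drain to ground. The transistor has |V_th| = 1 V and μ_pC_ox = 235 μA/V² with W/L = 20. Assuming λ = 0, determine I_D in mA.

I_D = 1.20 mA

V_SG = V_DD − V_G = 12.5 − 10.4 = 2.1 V, so V_ov = 2.1 − 1 = 1.1 V.
k_p = μ_pC_ox · (W/L) = 4.7 mA/V².
Assume saturation: I_D = ½ k_p V_ov² = 0.5 × 4.7 × 1.1² = 2.84 mA, giving V_SD = V_DD − I_D R_D = 12.5 − 2.84 × 10.2 = -16.5 V.
But -16.5 V < V_ov = 1.1 V, so the device is actually in triode.
In triode I_D = k_p[V_ov V_SD − ½ V_SD²] and I_D = (V_DD − V_SD)/R_D. Equating: 24 V_SD² − 53.73 V_SD + 12.5 = 0, giving V_SD = 0.264 V (the root below V_ov).
I_D = (12.5 − 0.264) / 10.2 = 1.2 mA.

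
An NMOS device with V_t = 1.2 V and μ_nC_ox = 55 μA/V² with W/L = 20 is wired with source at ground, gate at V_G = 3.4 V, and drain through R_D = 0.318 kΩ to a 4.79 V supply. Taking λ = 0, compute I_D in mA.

I_D = 2.66 mA

V_GS = V_G = 3.4 V, so V_ov = 3.4 − 1.2 = 2.2 V.
k_n = μ_nC_ox · (W/L) = 1.1 mA/V².
Assume saturation: I_D = ½ k_n V_ov² = 0.5 × 1.1 × 2.2² = 2.66 mA, giving V_DS = V_DD − I_D R_D = 4.79 − 2.66 × 0.318 = 3.94 V.
V_DS = 3.94 V ≥ V_ov = 2.2 V, confirming saturation.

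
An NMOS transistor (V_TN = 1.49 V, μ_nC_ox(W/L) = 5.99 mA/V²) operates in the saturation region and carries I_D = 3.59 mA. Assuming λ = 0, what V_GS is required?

V_GS = 2.58 V

In saturation I_D = ½ k_n (V_GS − V_TN)², so V_GS − V_TN = √(2 I_D / k_n) = √(2 × 3.59 / 5.99) = 1.09 V.
V_GS = 1.49 + 1.09 = 2.58 V.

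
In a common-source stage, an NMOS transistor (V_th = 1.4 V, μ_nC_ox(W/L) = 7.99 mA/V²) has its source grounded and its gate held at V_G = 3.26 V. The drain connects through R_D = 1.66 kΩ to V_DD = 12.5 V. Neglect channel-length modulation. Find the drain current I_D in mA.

V_GS = V_G = 3.26 V, so V_ov = 3.26 − 1.4 = 1.86 V.
Assume saturation: I_D = ½ k_n V_ov² = 0.5 × 7.99 × 1.86² = 13.8 mA, giving V_DS = V_DD − I_D R_D = 12.5 − 13.8 × 1.66 = -10.4 V.
But -10.4 V < V_ov = 1.86 V, so the device is actually in triode.
In triode I_D = k_n[V_ov V_DS − ½ V_DS²] and I_D = (V_DD − V_DS)/R_D. Equating: 6.63 V_DS² − 25.67 V_DS + 12.5 = 0, giving V_DS = 0.571 V (the root below V_ov).
I_D = (12.5 − 0.571) / 1.66 = 7.19 mA.

I_D = 7.19 mA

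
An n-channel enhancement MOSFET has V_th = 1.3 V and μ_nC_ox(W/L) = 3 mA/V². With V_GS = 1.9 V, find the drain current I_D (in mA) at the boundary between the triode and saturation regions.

I_D = 0.540 mA

At the boundary V_DS = V_ov = V_GS − V_th = 1.9 − 1.3 = 0.6 V.
I_D = ½ k_n V_ov² = 0.5 × 3 × 0.6² = 0.54 mA.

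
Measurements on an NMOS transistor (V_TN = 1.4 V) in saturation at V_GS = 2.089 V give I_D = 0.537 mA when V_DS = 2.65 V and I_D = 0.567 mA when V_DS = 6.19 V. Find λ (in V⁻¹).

With V_GS fixed, I_D ∝ (1 + λ V_DS) in saturation, so I_D2/I_D1 = (1 + λ V_DS2)/(1 + λ V_DS1).
0.567/0.537 = 1.056 = (1 + 6.19 λ)/(1 + 2.65 λ).
Solving: λ (I_D1 V_DS2 − I_D2 V_DS1) = I_D2 − I_D1, so λ = (0.567 − 0.537) / (0.537 × 6.19 − 0.567 × 2.65) = 0.03 / 1.82 = 0.0165 V⁻¹.

λ = 0.0165 V⁻¹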